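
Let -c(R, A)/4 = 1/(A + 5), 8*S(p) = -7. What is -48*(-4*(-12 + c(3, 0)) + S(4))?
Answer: -12078/5 ≈ -2415.6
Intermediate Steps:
S(p) = -7/8 (S(p) = (⅛)*(-7) = -7/8)
c(R, A) = -4/(5 + A) (c(R, A) = -4/(A + 5) = -4/(5 + A))
-48*(-4*(-12 + c(3, 0)) + S(4)) = -48*(-4*(-12 - 4/(5 + 0)) - 7/8) = -48*(-4*(-12 - 4/5) - 7/8) = -48*(-4*(-12 - 4*⅕) - 7/8) = -48*(-4*(-12 - ⅘) - 7/8) = -48*(-4*(-64/5) - 7/8) = -48*(256/5 - 7/8) = -48*2013/40 = -12078/5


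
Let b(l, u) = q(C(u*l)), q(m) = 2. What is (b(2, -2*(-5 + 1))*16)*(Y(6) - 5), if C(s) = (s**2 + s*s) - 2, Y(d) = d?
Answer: 32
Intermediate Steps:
C(s) = -2 + 2*s**2 (C(s) = (s**2 + s**2) - 2 = 2*s**2 - 2 = -2 + 2*s**2)
b(l, u) = 2
(b(2, -2*(-5 + 1))*16)*(Y(6) - 5) = (2*16)*(6 - 5) = 32*1 = 32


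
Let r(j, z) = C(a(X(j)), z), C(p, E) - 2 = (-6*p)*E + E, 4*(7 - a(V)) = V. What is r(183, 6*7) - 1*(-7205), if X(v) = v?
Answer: 17014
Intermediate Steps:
a(V) = 7 - V/4
C(p, E) = 2 + E - 6*E*p (C(p, E) = 2 + ((-6*p)*E + E) = 2 + (-6*E*p + E) = 2 + (E - 6*E*p) = 2 + E - 6*E*p)
r(j, z) = 2 + z - 6*z*(7 - j/4)
r(183, 6*7) - 1*(-7205) = (2 - 246*7 + (3/2)*183*(6*7)) - 1*(-7205) = (2 - 41*42 + (3/2)*183*42) + 7205 = (2 - 1722 + 11529) + 7205 = 9809 + 7205 = 17014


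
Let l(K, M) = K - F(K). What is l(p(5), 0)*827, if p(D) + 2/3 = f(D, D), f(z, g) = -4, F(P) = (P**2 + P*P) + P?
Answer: -324184/9 ≈ -36020.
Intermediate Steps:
F(P) = P + 2*P**2 (F(P) = (P**2 + P**2) + P = 2*P**2 + P = P + 2*P**2)
p(D) = -14/3 (p(D) = -2/3 - 4 = -14/3)
l(K, M) = K - K*(1 + 2*K)
l(p(5), 0)*827 = -2*(-14/3)**2*827 = -2*196/9*827 = -392/9*827 = -324184/9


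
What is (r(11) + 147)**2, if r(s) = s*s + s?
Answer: 77841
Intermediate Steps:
r(s) = s + s**2 (r(s) = s**2 + s = s + s**2)
(r(11) + 147)**2 = (11*(1 + 11) + 147)**2 = (11*12 + 147)**2 = (132 + 147)**2 = 279**2 = 77841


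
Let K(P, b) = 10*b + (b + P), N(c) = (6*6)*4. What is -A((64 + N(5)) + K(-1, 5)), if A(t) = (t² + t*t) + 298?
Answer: -137586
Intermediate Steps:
N(c) = 144 (N(c) = 36*4 = 144)
K(P, b) = P + 11*b (K(P, b) = 10*b + (P + b) = P + 11*b)
A(t) = 298 + 2*t² (A(t) = (t² + t²) + 298 = 2*t² + 298 = 298 + 2*t²)
-A((64 + N(5)) + K(-1, 5)) = -(298 + 2*((64 + 144) + (-1 + 11*5))²) = -(298 + 2*(208 + (-1 + 55))²) = -(298 + 2*(208 + 54)²) = -(298 + 2*262²) = -(298 + 2*68644) = -(298 + 137288) = -1*137586 = -137586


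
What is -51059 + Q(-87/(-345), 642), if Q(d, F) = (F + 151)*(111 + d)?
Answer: 4273857/115 ≈ 37164.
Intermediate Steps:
Q(d, F) = (111 + d)*(151 + F) (Q(d, F) = (151 + F)*(111 + d) = (111 + d)*(151 + F))
-51059 + Q(-87/(-345), 642) = -51059 + (16761 + 111*642 + 151*(-87/(-345)) + 642*(-87/(-345))) = -51059 + (16761 + 71262 + 151*(-87*(-1/345)) + 642*(-87*(-1/345))) = -51059 + (16761 + 71262 + 151*(29/115) + 642*(29/115)) = -51059 + (16761 + 71262 + 4379/115 + 18618/115) = -51059 + 10145642/115 = 4273857/115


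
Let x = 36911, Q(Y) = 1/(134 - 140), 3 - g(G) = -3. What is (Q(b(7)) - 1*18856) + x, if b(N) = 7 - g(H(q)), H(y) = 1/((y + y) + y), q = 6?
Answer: 108329/6 ≈ 18055.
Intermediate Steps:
H(y) = 1/(3*y) (H(y) = 1/(2*y + y) = 1/(3*y))
g(G) = 6 (g(G) = 3 - 1*(-3) = 3 + 3 = 6)
b(N) = 1 (b(N) = 7 - 1*6 = 7 - 6 = 1)
Q(Y) = -⅙ (Q(Y) = 1/(-6) = -⅙)
(Q(b(7)) - 1*18856) + x = (-⅙ - 1*18856) + 36911 = (-⅙ - 18856) + 36911 = -113137/6 + 36911 = 108329/6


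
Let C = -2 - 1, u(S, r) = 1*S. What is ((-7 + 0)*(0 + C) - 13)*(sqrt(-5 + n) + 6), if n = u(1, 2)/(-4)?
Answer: 48 + 4*I*sqrt(21) ≈ 48.0 + 18.33*I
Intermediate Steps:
u(S, r) = S
C = -3
n = -1/4 (n = 1/(-4) = 1*(-1/4) = -1/4 ≈ -0.25000)
((-7 + 0)*(0 + C) - 13)*(sqrt(-5 + n) + 6) = ((-7 + 0)*(0 - 3) - 13)*(sqrt(-5 - 1/4) + 6) = (-7*(-3) - 13)*(sqrt(-21/4) + 6) = (21 - 13)*(I*sqrt(21)/2 + 6) = 8*(6 + I*sqrt(21)/2) = 48 + 4*I*sqrt(21)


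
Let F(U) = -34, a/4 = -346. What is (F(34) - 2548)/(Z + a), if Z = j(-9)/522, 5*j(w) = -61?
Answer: 6739020/3612301 ≈ 1.8656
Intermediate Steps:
a = -1384 (a = 4*(-346) = -1384)
j(w) = -61/5 (j(w) = (⅕)*(-61) = -61/5)
Z = -61/2610 (Z = -61/5/522 = -61/5*1/522 = -61/2610 ≈ -0.023372)
(F(34) - 2548)/(Z + a) = (-34 - 2548)/(-61/2610 - 1384) = -2582/(-3612301/2610) = -2582*(-2610/3612301) = 6739020/3612301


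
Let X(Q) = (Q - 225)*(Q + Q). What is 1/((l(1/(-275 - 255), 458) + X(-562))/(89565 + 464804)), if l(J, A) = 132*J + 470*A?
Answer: 146907785/291459654 ≈ 0.50404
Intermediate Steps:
X(Q) = 2*Q*(-225 + Q) (X(Q) = (-225 + Q)*(2*Q) = 2*Q*(-225 + Q))
1/((l(1/(-275 - 255), 458) + X(-562))/(89565 + 464804)) = 1/(((132/(-275 - 255) + 470*458) + 2*(-562)*(-225 - 562))/(89565 + 464804)) = 1/(((132/(-530) + 215260) + 2*(-562)*(-787))/554369) = 1/(((132*(-1/530) + 215260) + 884588)*(1/554369)) = 1/(((-66/265 + 215260) + 884588)*(1/554369)) = 1/((57043834/265 + 884588)*(1/554369)) = 1/((291459654/265)*(1/554369)) = 1/(291459654/146907785) = 146907785/291459654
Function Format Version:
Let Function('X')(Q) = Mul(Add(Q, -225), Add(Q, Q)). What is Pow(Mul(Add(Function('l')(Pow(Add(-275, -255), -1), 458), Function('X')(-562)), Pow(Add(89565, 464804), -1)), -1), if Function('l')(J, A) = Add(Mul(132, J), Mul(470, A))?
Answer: Rational(146907785, 291459654) ≈ 0.50404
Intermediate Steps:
Function('X')(Q) = Mul(2, Q, Add(-225, Q)) (Function('X')(Q) = Mul(Add(-225, Q), Mul(2, Q)) = Mul(2, Q, Add(-225, Q)))
Pow(Mul(Add(Function('l')(Pow(Add(-275, -255), -1), 458), Function('X')(-562)), Pow(Add(89565, 464804), -1)), -1) = Pow(Mul(Add(Add(Mul(132, Pow(Add(-275, -255), -1)), Mul(470, 458)), Mul(2, -562, Add(-225, -562))), Pow(Add(89565, 464804), -1)), -1) = Pow(Mul(Add(Add(Mul(132, Pow(-530, -1)), 215260), Mul(2, -562, -787)), Pow(554369, -1)), -1) = Pow(Mul(Add(Add(Mul(132, Rational(-1, 530)), 215260), 884588), Rational(1, 554369)), -1) = Pow(Mul(Add(Add(Rational(-66, 265), 215260), 884588), Rational(1, 554369)), -1) = Pow(Mul(Add(Rational(57043834, 265), 884588), Rational(1, 554369)), -1) = Pow(Mul(Rational(291459654, 265), Rational(1, 554369)), -1) = Pow(Rational(291459654, 146907785), -1) = Rational(146907785, 291459654)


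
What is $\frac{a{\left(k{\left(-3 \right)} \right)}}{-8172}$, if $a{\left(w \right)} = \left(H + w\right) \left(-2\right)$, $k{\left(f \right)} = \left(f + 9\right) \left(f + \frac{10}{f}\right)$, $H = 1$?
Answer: $- \frac{37}{4086} \approx -0.0090553$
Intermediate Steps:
$k{\left(f \right)} = \left(9 + f\right) \left(f + \frac{10}{f}\right)$
$a{\left(w \right)} = -2 - 2 w$ ($a{\left(w \right)} = \left(1 + w\right) \left(-2\right) = -2 - 2 w$)
$\frac{a{\left(k{\left(-3 \right)} \right)}}{-8172} = \frac{-2 - 2 \left(10 + \left(-3\right)^{2} + 9 \left(-3\right) + \frac{90}{-3}\right)}{-8172} = \left(-2 - 2 \left(10 + 9 - 27 + 90 \left(- \frac{1}{3}\right)\right)\right) \left(- \frac{1}{8172}\right) = \left(-2 - 2 \left(10 + 9 - 27 - 30\right)\right) \left(- \frac{1}{8172}\right) = \left(-2 - -76\right) \left(- \frac{1}{8172}\right) = \left(-2 + 76\right) \left(- \frac{1}{8172}\right) = 74 \left(- \frac{1}{8172}\right) = - \frac{37}{4086}$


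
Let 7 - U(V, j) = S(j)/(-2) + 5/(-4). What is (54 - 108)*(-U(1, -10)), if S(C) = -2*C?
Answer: 1971/2 ≈ 985.50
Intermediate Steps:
U(V, j) = 33/4 - j (U(V, j) = 7 - (-2*j/(-2) + 5/(-4)) = 7 - (-2*j*(-½) + 5*(-¼)) = 7 - (j - 5/4) = 7 - (-5/4 + j) = 7 + (5/4 - j) = 33/4 - j)
(54 - 108)*(-U(1, -10)) = (54 - 108)*(-(33/4 - 1*(-10))) = -(-54)*(33/4 + 10) = -(-54)*73/4 = -54*(-73/4) = 1971/2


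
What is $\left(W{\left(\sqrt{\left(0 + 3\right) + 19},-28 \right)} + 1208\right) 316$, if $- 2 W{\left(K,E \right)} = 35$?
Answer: $376198$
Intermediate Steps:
$W{\left(K,E \right)} = - \frac{35}{2}$ ($W{\left(K,E \right)} = \left(- \frac{1}{2}\right) 35 = - \frac{35}{2}$)
$\left(W{\left(\sqrt{\left(0 + 3\right) + 19},-28 \right)} + 1208\right) 316 = \left(- \frac{35}{2} + 1208\right) 316 = \frac{2381}{2} \cdot 316 = 376198$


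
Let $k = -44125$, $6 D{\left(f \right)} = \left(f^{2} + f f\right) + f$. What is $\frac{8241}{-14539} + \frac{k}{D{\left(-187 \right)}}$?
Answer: $- \frac{66030123}{15135967} \approx -4.3625$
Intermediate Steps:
$D{\left(f \right)} = \frac{f^{2}}{3} + \frac{f}{6}$ ($D{\left(f \right)} = \frac{\left(f^{2} + f f\right) + f}{6} = \frac{\left(f^{2} + f^{2}\right) + f}{6} = \frac{2 f^{2} + f}{6} = \frac{f + 2 f^{2}}{6} = \frac{f^{2}}{3} + \frac{f}{6}$)
$\frac{8241}{-14539} + \frac{k}{D{\left(-187 \right)}} = \frac{8241}{-14539} - \frac{44125}{\frac{1}{6} \left(-187\right) \left(1 + 2 \left(-187\right)\right)} = 8241 \left(- \frac{1}{14539}\right) - \frac{44125}{\frac{1}{6} \left(-187\right) \left(1 - 374\right)} = - \frac{123}{217} - \frac{44125}{\frac{1}{6} \left(-187\right) \left(-373\right)} = - \frac{123}{217} - \frac{44125}{\frac{69751}{6}} = - \frac{123}{217} - \frac{264750}{69751} = - \frac{66030123}{15135967}$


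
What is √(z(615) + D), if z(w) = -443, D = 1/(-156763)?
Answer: I*√10886564865630/156763 ≈ 21.048*I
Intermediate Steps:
D = -1/156763 ≈ -6.3791e-6
√(z(615) + D) = √(-443 - 1/156763) = √(-69446010/156763) = I*√10886564865630/156763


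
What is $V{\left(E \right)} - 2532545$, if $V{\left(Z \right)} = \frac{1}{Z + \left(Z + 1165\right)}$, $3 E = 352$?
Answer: $- \frac{10634156452}{4199} \approx -2.5325 \cdot 10^{6}$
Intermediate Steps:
$E = \frac{352}{3}$ ($E = \frac{1}{3} \cdot 352 = \frac{352}{3} \approx 117.33$)
$V{\left(Z \right)} = \frac{1}{1165 + 2 Z}$ ($V{\left(Z \right)} = \frac{1}{Z + \left(1165 + Z\right)} = \frac{1}{1165 + 2 Z}$)
$V{\left(E \right)} - 2532545 = \frac{1}{1165 + 2 \cdot \frac{352}{3}} - 2532545 = \frac{1}{1165 + \frac{704}{3}} - 2532545 = \frac{1}{\frac{4199}{3}} - 2532545 = \frac{3}{4199} - 2532545 = - \frac{10634156452}{4199}$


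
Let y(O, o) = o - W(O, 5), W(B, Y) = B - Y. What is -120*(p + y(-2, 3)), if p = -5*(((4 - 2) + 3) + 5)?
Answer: 4800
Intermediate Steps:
y(O, o) = 5 + o - O (y(O, o) = o - (O - 1*5) = o - (O - 5) = o - (-5 + O) = o + (5 - O) = 5 + o - O)
p = -50 (p = -5*((2 + 3) + 5) = -5*(5 + 5) = -5*10 = -50)
-120*(p + y(-2, 3)) = -120*(-50 + (5 + 3 - 1*(-2))) = -120*(-50 + (5 + 3 + 2)) = -120*(-50 + 10) = -120*(-40) = 4800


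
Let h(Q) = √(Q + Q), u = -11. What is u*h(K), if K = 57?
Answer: -11*√114 ≈ -117.45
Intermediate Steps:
h(Q) = √2*√Q (h(Q) = √(2*Q) = √2*√Q)
u*h(K) = -11*√2*√57 = -11*√114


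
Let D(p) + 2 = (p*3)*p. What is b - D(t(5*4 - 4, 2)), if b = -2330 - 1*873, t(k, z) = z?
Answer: -3213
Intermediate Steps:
D(p) = -2 + 3*p**2 (D(p) = -2 + (p*3)*p = -2 + (3*p)*p = -2 + 3*p**2)
b = -3203 (b = -2330 - 873 = -3203)
b - D(t(5*4 - 4, 2)) = -3203 - (-2 + 3*2**2) = -3203 - (-2 + 3*4) = -3203 - (-2 + 12) = -3203 - 1*10 = -3203 - 10 = -3213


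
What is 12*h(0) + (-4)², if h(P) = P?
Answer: 16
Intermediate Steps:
12*h(0) + (-4)² = 12*0 + (-4)² = 0 + 16 = 16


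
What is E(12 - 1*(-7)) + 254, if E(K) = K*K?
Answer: 615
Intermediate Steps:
E(K) = K²
E(12 - 1*(-7)) + 254 = (12 - 1*(-7))² + 254 = (12 + 7)² + 254 = 19² + 254 = 361 + 254 = 615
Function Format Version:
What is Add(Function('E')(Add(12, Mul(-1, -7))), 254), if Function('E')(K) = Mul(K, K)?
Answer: 615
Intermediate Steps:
Function('E')(K) = Pow(K, 2)
Add(Function('E')(Add(12, Mul(-1, -7))), 254) = Add(Pow(Add(12, Mul(-1, -7)), 2), 254) = Add(Pow(Add(12, 7), 2), 254) = Add(Pow(19, 2), 254) = Add(361, 254) = 615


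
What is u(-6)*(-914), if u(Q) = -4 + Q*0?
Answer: 3656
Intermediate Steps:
u(Q) = -4 (u(Q) = -4 + 0 = -4)
u(-6)*(-914) = -4*(-914) = 3656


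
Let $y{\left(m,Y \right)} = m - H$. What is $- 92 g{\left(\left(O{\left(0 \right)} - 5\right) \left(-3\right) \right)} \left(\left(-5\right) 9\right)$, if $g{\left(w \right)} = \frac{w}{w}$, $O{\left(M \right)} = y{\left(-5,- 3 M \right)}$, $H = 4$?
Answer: $4140$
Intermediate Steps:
$y{\left(m,Y \right)} = -4 + m$ ($y{\left(m,Y \right)} = m - 4 = -4 + m$)
$O{\left(M \right)} = -9$ ($O{\left(M \right)} = -4 - 5 = -9$)
$g{\left(w \right)} = 1$
$- 92 g{\left(\left(O{\left(0 \right)} - 5\right) \left(-3\right) \right)} \left(\left(-5\right) 9\right) = \left(-92\right) 1 \left(\left(-5\right) 9\right) = \left(-92\right) \left(-45\right) = 4140$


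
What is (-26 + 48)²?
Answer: 484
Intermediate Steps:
(-26 + 48)² = 22² = 484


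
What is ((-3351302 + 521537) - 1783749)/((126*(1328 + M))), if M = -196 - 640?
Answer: -768919/10332 ≈ -74.421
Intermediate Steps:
M = -836
((-3351302 + 521537) - 1783749)/((126*(1328 + M))) = ((-3351302 + 521537) - 1783749)/((126*(1328 - 836))) = (-2829765 - 1783749)/((126*492)) = -4613514/61992 = -4613514*1/61992 = -768919/10332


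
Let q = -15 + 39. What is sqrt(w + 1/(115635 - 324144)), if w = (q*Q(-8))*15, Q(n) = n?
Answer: I*sqrt(125210889081789)/208509 ≈ 53.666*I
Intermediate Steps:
q = 24
w = -2880 (w = (24*(-8))*15 = -192*15 = -2880)
sqrt(w + 1/(115635 - 324144)) = sqrt(-2880 + 1/(115635 - 324144)) = sqrt(-2880 + 1/(-208509)) = sqrt(-2880 - 1/208509) = sqrt(-600505921/208509) = I*sqrt(125210889081789)/208509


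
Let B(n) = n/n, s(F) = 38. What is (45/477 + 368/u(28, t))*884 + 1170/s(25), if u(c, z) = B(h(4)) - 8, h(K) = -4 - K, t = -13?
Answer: -326784289/7049 ≈ -46359.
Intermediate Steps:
B(n) = 1
u(c, z) = -7 (u(c, z) = 1 - 8 = -7)
(45/477 + 368/u(28, t))*884 + 1170/s(25) = (45/477 + 368/(-7))*884 + 1170/38 = (45*(1/477) + 368*(-⅐))*884 + 1170*(1/38) = (5/53 - 368/7)*884 + 585/19 = -19469/371*884 + 585/19 = -17210596/371 + 585/19 = -326784289/7049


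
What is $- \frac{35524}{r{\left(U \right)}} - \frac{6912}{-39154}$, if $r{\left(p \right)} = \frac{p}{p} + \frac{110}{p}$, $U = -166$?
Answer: $- \frac{14430632779}{137039} \approx -1.053 \cdot 10^{5}$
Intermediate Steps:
$r{\left(p \right)} = 1 + \frac{110}{p}$
$- \frac{35524}{r{\left(U \right)}} - \frac{6912}{-39154} = - \frac{35524}{\frac{1}{-166} \left(110 - 166\right)} - \frac{6912}{-39154} = - \frac{35524}{\left(- \frac{1}{166}\right) \left(-56\right)} - - \frac{3456}{19577} = - \frac{35524}{\frac{28}{83}} + \frac{3456}{19577} = \left(-35524\right) \frac{83}{28} + \frac{3456}{19577} = - \frac{737123}{7} + \frac{3456}{19577} = - \frac{14430632779}{137039}$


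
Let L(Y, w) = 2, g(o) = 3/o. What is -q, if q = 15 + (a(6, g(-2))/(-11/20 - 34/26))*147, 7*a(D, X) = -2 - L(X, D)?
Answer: -1385/23 ≈ -60.217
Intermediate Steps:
a(D, X) = -4/7 (a(D, X) = (-2 - 1*2)/7 = (-2 - 2)/7 = (⅐)*(-4) = -4/7)
q = 1385/23 (q = 15 - 4/(7*(-11/20 - 34/26))*147 = 15 - 4/(7*(-11*1/20 - 34*1/26))*147 = 15 - 4/(7*(-11/20 - 17/13))*147 = 15 - 4/(7*(-483/260))*147 = 15 - 4/7*(-260/483)*147 = 15 + (1040/3381)*147 = 15 + 1040/23 = 1385/23 ≈ 60.217)
-q = -1*1385/23 = -1385/23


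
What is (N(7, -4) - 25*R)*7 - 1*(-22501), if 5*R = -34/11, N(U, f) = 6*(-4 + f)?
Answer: 245005/11 ≈ 22273.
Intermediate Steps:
N(U, f) = -24 + 6*f
R = -34/55 (R = (-34/11)/5 = (-34*1/11)/5 = (⅕)*(-34/11) = -34/55 ≈ -0.61818)
(N(7, -4) - 25*R)*7 - 1*(-22501) = ((-24 + 6*(-4)) - 25*(-34/55))*7 - 1*(-22501) = ((-24 - 24) + 170/11)*7 + 22501 = (-48 + 170/11)*7 + 22501 = -358/11*7 + 22501 = -2506/11 + 22501 = 245005/11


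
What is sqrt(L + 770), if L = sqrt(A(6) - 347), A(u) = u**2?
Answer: sqrt(770 + I*sqrt(311)) ≈ 27.751 + 0.3177*I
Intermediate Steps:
L = I*sqrt(311) (L = sqrt(6**2 - 347) = sqrt(36 - 347) = sqrt(-311) = I*sqrt(311) ≈ 17.635*I)
sqrt(L + 770) = sqrt(I*sqrt(311) + 770) = sqrt(770 + I*sqrt(311))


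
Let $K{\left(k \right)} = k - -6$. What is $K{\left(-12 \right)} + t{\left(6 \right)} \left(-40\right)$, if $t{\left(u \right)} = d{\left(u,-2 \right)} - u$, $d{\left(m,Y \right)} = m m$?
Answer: $-1206$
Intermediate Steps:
$d{\left(m,Y \right)} = m^{2}$
$K{\left(k \right)} = 6 + k$ ($K{\left(k \right)} = k + 6 = 6 + k$)
$t{\left(u \right)} = u^{2} - u$
$K{\left(-12 \right)} + t{\left(6 \right)} \left(-40\right) = \left(6 - 12\right) + 6 \left(-1 + 6\right) \left(-40\right) = -6 + 6 \cdot 5 \left(-40\right) = -6 + 30 \left(-40\right) = -6 - 1200 = -1206$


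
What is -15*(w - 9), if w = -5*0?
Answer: 135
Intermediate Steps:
w = 0
-15*(w - 9) = -15*(0 - 9) = -15*(-9) = 135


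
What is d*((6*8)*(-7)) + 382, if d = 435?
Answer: -145778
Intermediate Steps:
d*((6*8)*(-7)) + 382 = 435*((6*8)*(-7)) + 382 = 435*(48*(-7)) + 382 = 435*(-336) + 382 = -146160 + 382 = -145778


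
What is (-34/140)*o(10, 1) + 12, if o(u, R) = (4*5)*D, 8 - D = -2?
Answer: -256/7 ≈ -36.571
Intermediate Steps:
D = 10 (D = 8 - 1*(-2) = 8 + 2 = 10)
o(u, R) = 200 (o(u, R) = (4*5)*10 = 20*10 = 200)
(-34/140)*o(10, 1) + 12 = -34/140*200 + 12 = -34*1/140*200 + 12 = -17/70*200 + 12 = -340/7 + 12 = -256/7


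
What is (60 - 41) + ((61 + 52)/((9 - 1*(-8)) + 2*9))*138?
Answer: 16259/35 ≈ 464.54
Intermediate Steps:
(60 - 41) + ((61 + 52)/((9 - 1*(-8)) + 2*9))*138 = 19 + (113/((9 + 8) + 18))*138 = 19 + (113/(17 + 18))*138 = 19 + (113/35)*138 = 19 + 15594/35 = 16259/35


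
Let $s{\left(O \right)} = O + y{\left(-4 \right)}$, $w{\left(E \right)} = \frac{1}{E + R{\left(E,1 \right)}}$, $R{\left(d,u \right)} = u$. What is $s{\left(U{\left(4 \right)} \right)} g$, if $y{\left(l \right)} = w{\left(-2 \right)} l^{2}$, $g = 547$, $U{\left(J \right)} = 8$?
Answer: $-4376$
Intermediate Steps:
$w{\left(E \right)} = \frac{1}{1 + E}$ ($w{\left(E \right)} = \frac{1}{E + 1} = \frac{1}{1 + E}$)
$y{\left(l \right)} = - l^{2}$ ($y{\left(l \right)} = \frac{l^{2}}{1 - 2} = \frac{l^{2}}{-1} = - l^{2}$)
$s{\left(O \right)} = -16 + O$ ($s{\left(O \right)} = O - \left(-4\right)^{2} = O - 16 = -16 + O$)
$s{\left(U{\left(4 \right)} \right)} g = \left(-16 + 8\right) 547 = \left(-8\right) 547 = -4376$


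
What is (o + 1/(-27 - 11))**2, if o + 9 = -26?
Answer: 1771561/1444 ≈ 1226.8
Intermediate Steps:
o = -35 (o = -9 - 26 = -35)
(o + 1/(-27 - 11))**2 = (-35 + 1/(-27 - 11))**2 = (-35 + 1/(-38))**2 = (-35 - 1/38)**2 = (-1331/38)**2 = 1771561/1444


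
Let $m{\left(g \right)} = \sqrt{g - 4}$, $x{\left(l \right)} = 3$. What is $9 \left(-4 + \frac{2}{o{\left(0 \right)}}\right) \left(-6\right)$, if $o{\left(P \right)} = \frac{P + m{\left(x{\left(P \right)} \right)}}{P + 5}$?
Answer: $216 + 540 i \approx 216.0 + 540.0 i$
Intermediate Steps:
$m{\left(g \right)} = \sqrt{-4 + g}$
$o{\left(P \right)} = \frac{i + P}{5 + P}$ ($o{\left(P \right)} = \frac{P + \sqrt{-4 + 3}}{P + 5} = \frac{P + \sqrt{-1}}{5 + P} = \frac{P + i}{5 + P} = \frac{i + P}{5 + P}$)
$9 \left(-4 + \frac{2}{o{\left(0 \right)}}\right) \left(-6\right) = 9 \left(-4 + \frac{2}{\frac{1}{5 + 0} \left(i + 0\right)}\right) \left(-6\right) = 9 \left(-4 + \frac{2}{\frac{1}{5} i}\right) \left(-6\right) = 9 \left(-4 + 2 \left(- 5 i\right)\right) \left(-6\right) = 9 \left(-4 - 10 i\right) \left(-6\right) = 9 \left(24 + 60 i\right) = 216 + 540 i$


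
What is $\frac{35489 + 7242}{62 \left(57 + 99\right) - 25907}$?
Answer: $- \frac{42731}{16235} \approx -2.632$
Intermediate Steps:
$\frac{35489 + 7242}{62 \left(57 + 99\right) - 25907} = \frac{42731}{62 \cdot 156 - 25907} = \frac{42731}{9672 - 25907} = \frac{42731}{-16235} = 42731 \left(- \frac{1}{16235}\right) = - \frac{42731}{16235}$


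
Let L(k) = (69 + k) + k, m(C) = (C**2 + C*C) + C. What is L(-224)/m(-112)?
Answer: -379/24976 ≈ -0.015175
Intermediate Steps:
m(C) = C + 2*C**2 (m(C) = (C**2 + C**2) + C = 2*C**2 + C = C + 2*C**2)
L(k) = 69 + 2*k
L(-224)/m(-112) = (69 + 2*(-224))/((-112*(1 + 2*(-112)))) = (69 - 448)/((-112*(1 - 224))) = -379/((-112*(-223))) = -379/24976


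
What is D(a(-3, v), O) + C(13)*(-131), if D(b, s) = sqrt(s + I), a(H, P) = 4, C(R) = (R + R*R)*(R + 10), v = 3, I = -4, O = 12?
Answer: -548366 + 2*sqrt(2) ≈ -5.4836e+5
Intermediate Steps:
C(R) = (10 + R)*(R + R**2) (C(R) = (R + R**2)*(10 + R) = (10 + R)*(R + R**2))
D(b, s) = sqrt(-4 + s) (D(b, s) = sqrt(s - 4) = sqrt(-4 + s))
D(a(-3, v), O) + C(13)*(-131) = sqrt(-4 + 12) + (13*(10 + 13**2 + 11*13))*(-131) = sqrt(8) + (13*(10 + 169 + 143))*(-131) = 2*sqrt(2) + (13*322)*(-131) = 2*sqrt(2) + 4186*(-131) = 2*sqrt(2) - 548366 = -548366 + 2*sqrt(2)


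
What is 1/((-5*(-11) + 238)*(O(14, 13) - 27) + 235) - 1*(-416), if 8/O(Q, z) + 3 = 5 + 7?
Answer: 27763831/66740 ≈ 416.00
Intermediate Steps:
O(Q, z) = 8/9 (O(Q, z) = 8/(-3 + (5 + 7)) = 8/(-3 + 12) = 8/9)
1/((-5*(-11) + 238)*(O(14, 13) - 27) + 235) - 1*(-416) = 1/((-5*(-11) + 238)*(8/9 - 27) + 235) - 1*(-416) = 1/((55 + 238)*(-235/9) + 235) + 416 = 1/(293*(-235/9) + 235) + 416 = 1/(-68855/9 + 235) + 416 = 1/(-66740/9) + 416 = -9/66740 + 416 = 27763831/66740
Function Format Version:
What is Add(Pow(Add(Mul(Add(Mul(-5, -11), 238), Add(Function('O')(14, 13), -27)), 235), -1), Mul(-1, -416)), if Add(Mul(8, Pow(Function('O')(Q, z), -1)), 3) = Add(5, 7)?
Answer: Rational(27763831, 66740) ≈ 416.00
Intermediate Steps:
Function('O')(Q, z) = Rational(8, 9) (Function('O')(Q, z) = Mul(8, Pow(Add(-3, Add(5, 7)), -1)) = Mul(8, Pow(Add(-3, 12), -1)) = Mul(8, Pow(9, -1)) = Mul(8, Rational(1, 9)) = Rational(8, 9))
Add(Pow(Add(Mul(Add(Mul(-5, -11), 238), Add(Function('O')(14, 13), -27)), 235), -1), Mul(-1, -416)) = Add(Pow(Add(Mul(Add(Mul(-5, -11), 238), Add(Rational(8, 9), -27)), 235), -1), Mul(-1, -416)) = Add(Pow(Add(Mul(Add(55, 238), Rational(-235, 9)), 235), -1), 416) = Add(Pow(Add(Mul(293, Rational(-235, 9)), 235), -1), 416) = Add(Pow(Add(Rational(-68855, 9), 235), -1), 416) = Add(Pow(Rational(-66740, 9), -1), 416) = Add(Rational(-9, 66740), 416) = Rational(27763831, 66740)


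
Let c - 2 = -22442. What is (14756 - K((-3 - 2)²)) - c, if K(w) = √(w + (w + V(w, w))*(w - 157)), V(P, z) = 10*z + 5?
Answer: 37196 - I*√36935 ≈ 37196.0 - 192.18*I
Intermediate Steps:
c = -22440 (c = 2 - 22442 = -22440)
V(P, z) = 5 + 10*z
K(w) = √(w + (-157 + w)*(5 + 11*w)) (K(w) = √(w + (w + (5 + 10*w))*(w - 157)) = √(w + (5 + 11*w)*(-157 + w)) = √(w + (-157 + w)*(5 + 11*w)))
(14756 - K((-3 - 2)²)) - c = (14756 - √(-785 - 1721*(-3 - 2)² + 11*((-3 - 2)²)²)) - 1*(-22440) = (14756 - √(-785 - 1721*(-5)² + 11*((-5)²)²)) + 22440 = (14756 - √(-785 - 1721*25 + 11*25²)) + 22440 = (14756 - √(-785 - 43025 + 11*625)) + 22440 = (14756 - √(-785 - 43025 + 6875)) + 22440 = (14756 - √(-36935)) + 22440 = (14756 - I*√36935) + 22440 = 37196 - I*√36935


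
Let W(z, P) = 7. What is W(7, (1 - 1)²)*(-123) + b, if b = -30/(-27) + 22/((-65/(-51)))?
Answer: -492937/585 ≈ -842.63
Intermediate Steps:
b = 10748/585 (b = -30*(-1/27) + 22/((-65*(-1/51))) = 10/9 + 22/(65/51) = 10/9 + 22*(51/65) = 10/9 + 1122/65 = 10748/585 ≈ 18.373)
W(7, (1 - 1)²)*(-123) + b = 7*(-123) + 10748/585 = -861 + 10748/585 = -492937/585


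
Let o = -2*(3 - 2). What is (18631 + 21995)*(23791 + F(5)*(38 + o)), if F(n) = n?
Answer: 973845846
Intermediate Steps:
o = -2 (o = -2*1 = -2)
(18631 + 21995)*(23791 + F(5)*(38 + o)) = (18631 + 21995)*(23791 + 5*(38 - 2)) = 40626*(23791 + 5*36) = 40626*(23791 + 180) = 40626*23971 = 973845846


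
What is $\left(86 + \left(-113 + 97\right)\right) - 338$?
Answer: $-268$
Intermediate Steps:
$\left(86 + \left(-113 + 97\right)\right) - 338 = \left(86 - 16\right) - 338 = 70 - 338 = -268$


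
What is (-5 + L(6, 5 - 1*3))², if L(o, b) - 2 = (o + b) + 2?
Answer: 49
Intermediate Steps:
L(o, b) = 4 + b + o (L(o, b) = 2 + ((o + b) + 2) = 2 + ((b + o) + 2) = 2 + (2 + b + o) = 4 + b + o)
(-5 + L(6, 5 - 1*3))² = (-5 + (4 + (5 - 1*3) + 6))² = (-5 + (4 + (5 - 3) + 6))² = (-5 + (4 + 2 + 6))² = (-5 + 12)² = 7² = 49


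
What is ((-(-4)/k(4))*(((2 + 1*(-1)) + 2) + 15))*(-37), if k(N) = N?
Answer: -666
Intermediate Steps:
((-(-4)/k(4))*(((2 + 1*(-1)) + 2) + 15))*(-37) = ((-(-4)/4)*(((2 + 1*(-1)) + 2) + 15))*(-37) = ((-(-4)/4)*(((2 - 1) + 2) + 15))*(-37) = ((-1*(-1))*((1 + 2) + 15))*(-37) = (1*(3 + 15))*(-37) = (1*18)*(-37) = 18*(-37) = -666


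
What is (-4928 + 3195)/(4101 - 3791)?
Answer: -1733/310 ≈ -5.5903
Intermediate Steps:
(-4928 + 3195)/(4101 - 3791) = -1733/310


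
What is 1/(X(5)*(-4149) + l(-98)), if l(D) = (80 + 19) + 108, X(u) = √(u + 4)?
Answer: -1/12240 ≈ -8.1699e-5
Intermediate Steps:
X(u) = √(4 + u)
l(D) = 207 (l(D) = 99 + 108 = 207)
1/(X(5)*(-4149) + l(-98)) = 1/(√(4 + 5)*(-4149) + 207) = 1/(√9*(-4149) + 207) = 1/(3*(-4149) + 207) = 1/(-12447 + 207) = 1/(-12240) = -1/12240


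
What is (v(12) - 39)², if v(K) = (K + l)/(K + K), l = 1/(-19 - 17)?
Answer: 1106560225/746496 ≈ 1482.3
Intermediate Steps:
l = -1/36 (l = 1/(-36) = -1/36 ≈ -0.027778)
v(K) = (-1/36 + K)/(2*K) (v(K) = (K - 1/36)/(K + K) = (-1/36 + K)/((2*K)) = (-1/36 + K)*(1/(2*K)) = (-1/36 + K)/(2*K))
(v(12) - 39)² = ((1/72)*(-1 + 36*12)/12 - 39)² = ((1/72)*(1/12)*(-1 + 432) - 39)² = ((1/72)*(1/12)*431 - 39)² = (431/864 - 39)² = (-33265/864)² = 1106560225/746496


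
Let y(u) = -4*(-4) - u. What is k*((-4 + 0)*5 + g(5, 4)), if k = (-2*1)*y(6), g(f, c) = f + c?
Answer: 220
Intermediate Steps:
g(f, c) = c + f
y(u) = 16 - u
k = -20 (k = (-2*1)*(16 - 1*6) = -2*(16 - 6) = -2*10 = -20)
k*((-4 + 0)*5 + g(5, 4)) = -20*((-4 + 0)*5 + (4 + 5)) = -20*(-4*5 + 9) = -20*(-20 + 9) = -20*(-11) = 220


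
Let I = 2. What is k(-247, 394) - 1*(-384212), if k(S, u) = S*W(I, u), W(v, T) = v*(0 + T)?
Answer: 189576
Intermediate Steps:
W(v, T) = T*v (W(v, T) = v*T = T*v)
k(S, u) = 2*S*u (k(S, u) = S*(u*2) = S*(2*u) = 2*S*u)
k(-247, 394) - 1*(-384212) = 2*(-247)*394 - 1*(-384212) = -194636 + 384212 = 189576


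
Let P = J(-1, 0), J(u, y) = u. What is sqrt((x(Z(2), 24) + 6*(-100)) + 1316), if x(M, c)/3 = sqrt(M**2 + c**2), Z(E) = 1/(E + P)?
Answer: sqrt(716 + 3*sqrt(577)) ≈ 28.072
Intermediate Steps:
P = -1
Z(E) = 1/(-1 + E) (Z(E) = 1/(E - 1) = 1/(-1 + E))
x(M, c) = 3*sqrt(M**2 + c**2)
sqrt((x(Z(2), 24) + 6*(-100)) + 1316) = sqrt((3*sqrt((1/(-1 + 2))**2 + 24**2) + 6*(-100)) + 1316) = sqrt((3*sqrt((1/1)**2 + 576) - 600) + 1316) = sqrt((3*sqrt(1**2 + 576) - 600) + 1316) = sqrt((3*sqrt(1 + 576) - 600) + 1316) = sqrt((3*sqrt(577) - 600) + 1316) = sqrt((-600 + 3*sqrt(577)) + 1316) = sqrt(716 + 3*sqrt(577))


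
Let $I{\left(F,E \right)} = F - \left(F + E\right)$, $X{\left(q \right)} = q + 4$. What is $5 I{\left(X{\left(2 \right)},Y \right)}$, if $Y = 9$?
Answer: $-45$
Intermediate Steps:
$X{\left(q \right)} = 4 + q$
$I{\left(F,E \right)} = - E$ ($I{\left(F,E \right)} = F - \left(E + F\right) = - E$)
$5 I{\left(X{\left(2 \right)},Y \right)} = 5 \left(\left(-1\right) 9\right) = 5 \left(-9\right) = -45$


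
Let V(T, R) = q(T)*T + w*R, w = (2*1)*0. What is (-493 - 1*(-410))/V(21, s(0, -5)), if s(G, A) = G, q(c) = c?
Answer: -83/441 ≈ -0.18821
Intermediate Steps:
w = 0 (w = 2*0 = 0)
V(T, R) = T² (V(T, R) = T*T + 0*R = T² + 0 = T²)
(-493 - 1*(-410))/V(21, s(0, -5)) = (-493 - 1*(-410))/(21²) = (-493 + 410)/441 = -83*1/441 = -83/441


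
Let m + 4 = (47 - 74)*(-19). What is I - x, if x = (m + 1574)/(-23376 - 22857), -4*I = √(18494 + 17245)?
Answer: 2083/46233 - 57*√11/4 ≈ -47.217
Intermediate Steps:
m = 509 (m = -4 + (47 - 74)*(-19) = -4 - 27*(-19) = -4 + 513 = 509)
I = -57*√11/4 (I = -√(18494 + 17245)/4 = -57*√11/4 ≈ -47.262)
x = -2083/46233 (x = (509 + 1574)/(-23376 - 22857) = 2083/(-46233) = 2083*(-1/46233) = -2083/46233 ≈ -0.045054)
I - x = -57*√11/4 - 1*(-2083/46233) = -57*√11/4 + 2083/46233 = 2083/46233 - 57*√11/4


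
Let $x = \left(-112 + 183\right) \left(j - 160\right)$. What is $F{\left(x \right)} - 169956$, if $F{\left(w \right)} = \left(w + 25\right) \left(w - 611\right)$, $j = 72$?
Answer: $42513601$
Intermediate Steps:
$x = -6248$ ($x = \left(-112 + 183\right) \left(72 - 160\right) = 71 \left(-88\right) = -6248$)
$F{\left(w \right)} = \left(-611 + w\right) \left(25 + w\right)$ ($F{\left(w \right)} = \left(25 + w\right) \left(-611 + w\right) = \left(-611 + w\right) \left(25 + w\right)$)
$F{\left(x \right)} - 169956 = \left(-15275 + \left(-6248\right)^{2} - -3661328\right) - 169956 = \left(-15275 + 39037504 + 3661328\right) - 169956 = 42683557 - 169956 = 42513601$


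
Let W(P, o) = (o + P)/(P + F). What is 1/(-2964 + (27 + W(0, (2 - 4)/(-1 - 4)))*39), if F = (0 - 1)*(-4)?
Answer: -10/19071 ≈ -0.00052436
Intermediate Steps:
F = 4 (F = -1*(-4) = 4)
W(P, o) = (P + o)/(4 + P) (W(P, o) = (o + P)/(P + 4) = (P + o)/(4 + P))
1/(-2964 + (27 + W(0, (2 - 4)/(-1 - 4)))*39) = 1/(-2964 + (27 + (0 + (2 - 4)/(-1 - 4))/(4 + 0))*39) = 1/(-2964 + (27 + (0 - 2/(-5))/4)*39) = 1/(-2964 + (27 + (0 - 2*(-⅕))/4)*39) = 1/(-2964 + (27 + (0 + ⅖)/4)*39) = 1/(-2964 + (27 + (¼)*(⅖))*39) = 1/(-2964 + (27 + ⅒)*39) = 1/(-2964 + (271/10)*39) = 1/(-2964 + 10569/10) = 1/(-19071/10) = -10/19071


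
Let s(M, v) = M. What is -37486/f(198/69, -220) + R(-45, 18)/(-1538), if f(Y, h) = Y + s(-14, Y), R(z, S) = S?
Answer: 331506289/98432 ≈ 3367.9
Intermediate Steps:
f(Y, h) = -14 + Y (f(Y, h) = Y - 14 = -14 + Y)
-37486/f(198/69, -220) + R(-45, 18)/(-1538) = -37486/(-14 + 198/69) + 18/(-1538) = -37486/(-14 + 198*(1/69)) + 18*(-1/1538) = -37486/(-14 + 66/23) - 9/769 = -37486/(-256/23) - 9/769 = -37486*(-23/256) - 9/769 = 431089/128 - 9/769 = 331506289/98432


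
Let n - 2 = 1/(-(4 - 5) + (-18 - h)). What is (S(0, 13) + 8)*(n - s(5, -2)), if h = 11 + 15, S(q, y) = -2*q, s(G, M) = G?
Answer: -1040/43 ≈ -24.186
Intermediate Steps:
h = 26
n = 85/43 (n = 2 + 1/(-(4 - 5) + (-18 - 1*26)) = 2 + 1/(-1*(-1) + (-18 - 26)) = 2 + 1/(1 - 44) = 2 + 1/(-43) = 2 - 1/43 = 85/43 ≈ 1.9767)
(S(0, 13) + 8)*(n - s(5, -2)) = (-2*0 + 8)*(85/43 - 1*5) = (0 + 8)*(85/43 - 5) = 8*(-130/43) = -1040/43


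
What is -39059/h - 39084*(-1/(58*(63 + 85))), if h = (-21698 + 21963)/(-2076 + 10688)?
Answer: -721860538453/568690 ≈ -1.2693e+6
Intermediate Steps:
h = 265/8612 ≈ 0.030771
-39059/h - 39084*(-1/(58*(63 + 85))) = -39059/265/8612 - 39084*(-1/(58*(63 + 85))) = -39059*8612/265 - 39084/((-58*148)) = -336376108/265 - 39084/(-8584) = -336376108/265 - 39084*(-1/8584) = -336376108/265 + 9771/2146 = -721860538453/568690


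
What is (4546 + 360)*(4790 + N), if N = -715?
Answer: 19991950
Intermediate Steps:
(4546 + 360)*(4790 + N) = (4546 + 360)*(4790 - 715) = 4906*4075 = 19991950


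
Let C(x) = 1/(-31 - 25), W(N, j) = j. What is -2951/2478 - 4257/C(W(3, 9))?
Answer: 590732425/2478 ≈ 2.3839e+5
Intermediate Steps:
C(x) = -1/56 (C(x) = 1/(-56) = -1/56)
-2951/2478 - 4257/C(W(3, 9)) = -2951/2478 - 4257/(-1/56) = -2951*1/2478 - 4257*(-56) = -2951/2478 + 238392 = 590732425/2478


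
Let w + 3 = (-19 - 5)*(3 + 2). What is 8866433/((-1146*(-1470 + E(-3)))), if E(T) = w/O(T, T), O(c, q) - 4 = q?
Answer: 8866433/1825578 ≈ 4.8568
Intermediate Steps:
O(c, q) = 4 + q
w = -123 (w = -3 + (-19 - 5)*(3 + 2) = -3 - 24*5 = -3 - 120 = -123)
E(T) = -123/(4 + T)
8866433/((-1146*(-1470 + E(-3)))) = 8866433/((-1146*(-1470 - 123/(4 - 3)))) = 8866433/((-1146*(-1470 - 123/1))) = 8866433/((-1146*(-1470 - 123*1))) = 8866433/((-1146*(-1470 - 123))) = 8866433/((-1146*(-1593))) = 8866433/1825578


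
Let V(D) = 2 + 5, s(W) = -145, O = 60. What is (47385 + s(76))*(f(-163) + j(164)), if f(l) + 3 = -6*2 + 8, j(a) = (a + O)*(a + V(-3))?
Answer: 1809150280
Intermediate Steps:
V(D) = 7
j(a) = (7 + a)*(60 + a) (j(a) = (a + 60)*(a + 7) = (60 + a)*(7 + a) = (7 + a)*(60 + a))
f(l) = -7 (f(l) = -3 + (-6*2 + 8) = -3 + (-12 + 8) = -3 - 4 = -7)
(47385 + s(76))*(f(-163) + j(164)) = (47385 - 145)*(-7 + (420 + 164² + 67*164)) = 47240*(-7 + (420 + 26896 + 10988)) = 47240*(-7 + 38304) = 47240*38297 = 1809150280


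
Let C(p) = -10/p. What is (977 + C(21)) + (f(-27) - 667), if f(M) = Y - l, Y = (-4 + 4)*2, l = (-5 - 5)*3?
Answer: 7130/21 ≈ 339.52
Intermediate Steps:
l = -30 (l = -10*3 = -30)
Y = 0 (Y = 0*2 = 0)
f(M) = 30 (f(M) = 0 - 1*(-30) = 0 + 30 = 30)
(977 + C(21)) + (f(-27) - 667) = (977 - 10/21) + (30 - 667) = (977 - 10*1/21) - 637 = (977 - 10/21) - 637 = 20507/21 - 637 = 7130/21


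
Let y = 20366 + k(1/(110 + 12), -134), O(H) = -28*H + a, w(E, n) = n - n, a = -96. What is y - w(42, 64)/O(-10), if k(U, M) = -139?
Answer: 20227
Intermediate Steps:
w(E, n) = 0
O(H) = -96 - 28*H (O(H) = -28*H - 96 = -96 - 28*H)
y = 20227 (y = 20366 - 139 = 20227)
y - w(42, 64)/O(-10) = 20227 - 0/(-96 - 28*(-10)) = 20227 - 0/(-96 + 280) = 20227 - 0/184 = 20227 - 1*0 = 20227 + 0 = 20227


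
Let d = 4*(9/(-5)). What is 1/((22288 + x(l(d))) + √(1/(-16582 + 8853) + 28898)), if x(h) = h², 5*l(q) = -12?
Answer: 107692794400/2400737716682319 - 625*√1726292562289/2400737716682319 ≈ 4.4516e-5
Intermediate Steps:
d = -36/5 (d = 4*(9*(-⅕)) = 4*(-9/5) = -36/5 ≈ -7.2000)
l(q) = -12/5 (l(q) = (⅕)*(-12) = -12/5)
1/((22288 + x(l(d))) + √(1/(-16582 + 8853) + 28898)) = 1/((22288 + (-12/5)²) + √(1/(-16582 + 8853) + 28898)) = 1/((22288 + 144/25) + √(1/(-7729) + 28898)) = 1/(557344/25 + √(-1/7729 + 28898)) = 1/(557344/25 + √(223352641/7729)) = 1/(557344/25 + √1726292562289/7729)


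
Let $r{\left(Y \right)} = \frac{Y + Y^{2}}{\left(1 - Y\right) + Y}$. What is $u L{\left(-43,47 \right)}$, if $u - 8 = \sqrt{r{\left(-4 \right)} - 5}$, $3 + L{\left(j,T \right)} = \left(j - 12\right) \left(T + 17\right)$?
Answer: $-28184 - 3523 \sqrt{7} \approx -37505.0$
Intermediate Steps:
$L{\left(j,T \right)} = -3 + \left(-12 + j\right) \left(17 + T\right)$ ($L{\left(j,T \right)} = -3 + \left(j - 12\right) \left(T + 17\right) = -3 + \left(-12 + j\right) \left(17 + T\right)$)
$r{\left(Y \right)} = Y + Y^{2}$ ($r{\left(Y \right)} = \frac{Y + Y^{2}}{1} = \left(Y + Y^{2}\right) 1 = Y + Y^{2}$)
$u = 8 + \sqrt{7}$ ($u = 8 + \sqrt{- 4 \left(1 - 4\right) - 5} = 8 + \sqrt{\left(-4\right) \left(-3\right) - 5} = 8 + \sqrt{12 - 5} = 8 + \sqrt{7} \approx 10.646$)
$u L{\left(-43,47 \right)} = \left(8 + \sqrt{7}\right) \left(-207 - 564 + 17 \left(-43\right) + 47 \left(-43\right)\right) = \left(8 + \sqrt{7}\right) \left(-207 - 564 - 731 - 2021\right) = \left(8 + \sqrt{7}\right) \left(-3523\right) = -28184 - 3523 \sqrt{7}$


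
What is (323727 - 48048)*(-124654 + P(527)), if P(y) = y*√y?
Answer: -34364490066 + 145282833*√527 ≈ -3.1029e+10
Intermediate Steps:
P(y) = y^(3/2)
(323727 - 48048)*(-124654 + P(527)) = (323727 - 48048)*(-124654 + 527^(3/2)) = 275679*(-124654 + 527*√527) = -34364490066 + 145282833*√527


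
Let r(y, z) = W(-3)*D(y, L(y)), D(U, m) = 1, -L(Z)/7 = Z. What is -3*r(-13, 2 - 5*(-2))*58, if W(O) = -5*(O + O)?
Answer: -5220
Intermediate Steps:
L(Z) = -7*Z
W(O) = -10*O
r(y, z) = 30 (r(y, z) = -10*(-3)*1 = 30*1 = 30)
-3*r(-13, 2 - 5*(-2))*58 = -3*30*58 = -90*58 = -5220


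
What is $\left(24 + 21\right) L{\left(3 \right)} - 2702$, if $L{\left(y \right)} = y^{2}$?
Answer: $-2297$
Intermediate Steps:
$\left(24 + 21\right) L{\left(3 \right)} - 2702 = \left(24 + 21\right) 3^{2} - 2702 = 45 \cdot 9 - 2702 = 405 - 2702 = -2297$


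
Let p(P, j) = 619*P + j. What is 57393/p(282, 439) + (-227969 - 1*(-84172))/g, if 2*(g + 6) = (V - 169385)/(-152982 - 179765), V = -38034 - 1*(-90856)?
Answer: 16746742515810439/678358545797 ≈ 24687.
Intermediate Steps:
p(P, j) = j + 619*P
V = 52822 (V = -38034 + 90856 = 52822)
g = -3876401/665494 (g = -6 + ((52822 - 169385)/(-152982 - 179765))/2 = -6 + (-116563/(-332747))/2 = -6 + (-116563*(-1/332747))/2 = -6 + (½)*(116563/332747) = -6 + 116563/665494 = -3876401/665494 ≈ -5.8248)
57393/p(282, 439) + (-227969 - 1*(-84172))/g = 57393/(439 + 619*282) + (-227969 - 1*(-84172))/(-3876401/665494) = 57393/(439 + 174558) + (-227969 + 84172)*(-665494/3876401) = 57393/174997 - 143797*(-665494/3876401) = 57393*(1/174997) + 95696040718/3876401 = 57393/174997 + 95696040718/3876401 = 16746742515810439/678358545797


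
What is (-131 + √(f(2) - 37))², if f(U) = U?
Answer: (131 - I*√35)² ≈ 17126.0 - 1550.0*I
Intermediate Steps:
(-131 + √(f(2) - 37))² = (-131 + √(2 - 37))² = (-131 + √(-35))² = (-131 + I*√35)²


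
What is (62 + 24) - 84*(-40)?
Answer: 3446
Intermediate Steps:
(62 + 24) - 84*(-40) = 86 + 3360 = 3446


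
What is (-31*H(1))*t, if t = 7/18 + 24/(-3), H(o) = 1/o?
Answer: 4247/18 ≈ 235.94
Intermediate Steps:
t = -137/18 (t = 7*(1/18) + 24*(-1/3) = 7/18 - 8 = -137/18 ≈ -7.6111)
(-31*H(1))*t = -31/1*(-137/18) = -31*1*(-137/18) = -31*(-137/18) = 4247/18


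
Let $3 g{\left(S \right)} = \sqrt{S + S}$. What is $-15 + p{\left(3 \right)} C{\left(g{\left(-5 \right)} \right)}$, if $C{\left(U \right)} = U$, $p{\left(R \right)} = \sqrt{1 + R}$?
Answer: $-15 + \frac{2 i \sqrt{10}}{3} \approx -15.0 + 2.1082 i$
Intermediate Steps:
$g{\left(S \right)} = \frac{\sqrt{2} \sqrt{S}}{3}$ ($g{\left(S \right)} = \frac{\sqrt{S + S}}{3} = \frac{\sqrt{2 S}}{3} = \frac{\sqrt{2} \sqrt{S}}{3}$)
$-15 + p{\left(3 \right)} C{\left(g{\left(-5 \right)} \right)} = -15 + \sqrt{1 + 3} \frac{\sqrt{2} \sqrt{-5}}{3} = -15 + \sqrt{4} \frac{\sqrt{2} i \sqrt{5}}{3} = -15 + 2 \frac{i \sqrt{10}}{3} = -15 + \frac{2 i \sqrt{10}}{3}$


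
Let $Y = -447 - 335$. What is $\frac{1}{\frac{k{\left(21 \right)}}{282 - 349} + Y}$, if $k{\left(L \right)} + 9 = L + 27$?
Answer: $- \frac{67}{52433} \approx -0.0012778$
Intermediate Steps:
$k{\left(L \right)} = 18 + L$ ($k{\left(L \right)} = -9 + \left(L + 27\right) = -9 + \left(27 + L\right) = 18 + L$)
$Y = -782$
$\frac{1}{\frac{k{\left(21 \right)}}{282 - 349} + Y} = \frac{1}{\frac{18 + 21}{282 - 349} - 782} = \frac{1}{\frac{39}{-67} - 782} = \frac{1}{39 \left(- \frac{1}{67}\right) - 782} = \frac{1}{- \frac{39}{67} - 782} = \frac{1}{- \frac{52433}{67}} = - \frac{67}{52433}$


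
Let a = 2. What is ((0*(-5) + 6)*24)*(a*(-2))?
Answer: -576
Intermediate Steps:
((0*(-5) + 6)*24)*(a*(-2)) = ((0*(-5) + 6)*24)*(2*(-2)) = ((0 + 6)*24)*(-4) = (6*24)*(-4) = 144*(-4) = -576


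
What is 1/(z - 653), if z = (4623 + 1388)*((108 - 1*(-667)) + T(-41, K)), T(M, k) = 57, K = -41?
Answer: 1/5000499 ≈ 1.9998e-7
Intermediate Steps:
z = 5001152 (z = (4623 + 1388)*((108 - 1*(-667)) + 57) = 6011*((108 + 667) + 57) = 6011*(775 + 57) = 6011*832 = 5001152)
1/(z - 653) = 1/(5001152 - 653) = 1/5000499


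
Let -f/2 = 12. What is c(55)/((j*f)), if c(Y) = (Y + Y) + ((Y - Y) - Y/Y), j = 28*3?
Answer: -109/2016 ≈ -0.054067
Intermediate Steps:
j = 84
f = -24 (f = -2*12 = -24)
c(Y) = -1 + 2*Y (c(Y) = 2*Y + (0 - 1*1) = 2*Y + (0 - 1) = 2*Y - 1 = -1 + 2*Y)
c(55)/((j*f)) = (-1 + 2*55)/((84*(-24))) = (-1 + 110)/(-2016) = 109*(-1/2016) = -109/2016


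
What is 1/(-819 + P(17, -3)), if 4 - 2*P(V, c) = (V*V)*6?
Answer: -1/1684 ≈ -0.00059382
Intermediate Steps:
P(V, c) = 2 - 3*V² (P(V, c) = 2 - V*V*6/2 = 2 - V²*6/2 = 2 - 3*V²)
1/(-819 + P(17, -3)) = 1/(-819 + (2 - 3*17²)) = 1/(-819 + (2 - 3*289)) = 1/(-819 + (2 - 867)) = 1/(-819 - 865) = 1/(-1684) = -1/1684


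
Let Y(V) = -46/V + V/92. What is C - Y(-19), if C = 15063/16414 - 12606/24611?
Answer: -638712436201/353065369796 ≈ -1.8090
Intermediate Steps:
Y(V) = -46/V + V/92 (Y(V) = -46/V + V*(1/92) = -46/V + V/92)
C = 163800609/403964954 (C = 15063*(1/16414) - 12606*1/24611 = 15063/16414 - 12606/24611 = 163800609/403964954 ≈ 0.40548)
C - Y(-19) = 163800609/403964954 - (-46/(-19) + (1/92)*(-19)) = 163800609/403964954 - (-46*(-1/19) - 19/92) = 163800609/403964954 - (46/19 - 19/92) = 163800609/403964954 - 1*3871/1748 = 163800609/403964954 - 3871/1748 = -638712436201/353065369796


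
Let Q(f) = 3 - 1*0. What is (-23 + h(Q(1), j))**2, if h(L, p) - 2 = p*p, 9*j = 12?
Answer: 29929/81 ≈ 369.49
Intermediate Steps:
j = 4/3 (j = (1/9)*12 = 4/3 ≈ 1.3333)
Q(f) = 3 (Q(f) = 3 + 0 = 3)
h(L, p) = 2 + p**2 (h(L, p) = 2 + p*p = 2 + p**2)
(-23 + h(Q(1), j))**2 = (-23 + (2 + (4/3)**2))**2 = (-23 + (2 + 16/9))**2 = (-23 + 34/9)**2 = (-173/9)**2 = 29929/81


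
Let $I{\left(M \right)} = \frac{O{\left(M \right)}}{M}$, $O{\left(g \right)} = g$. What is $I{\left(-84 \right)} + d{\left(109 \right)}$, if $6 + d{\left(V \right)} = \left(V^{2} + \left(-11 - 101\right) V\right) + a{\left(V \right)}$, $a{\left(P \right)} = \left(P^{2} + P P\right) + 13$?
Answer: $23443$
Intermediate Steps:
$a{\left(P \right)} = 13 + 2 P^{2}$ ($a{\left(P \right)} = \left(P^{2} + P^{2}\right) + 13 = 2 P^{2} + 13 = 13 + 2 P^{2}$)
$I{\left(M \right)} = 1$ ($I{\left(M \right)} = \frac{M}{M} = 1$)
$d{\left(V \right)} = 7 - 112 V + 3 V^{2}$ ($d{\left(V \right)} = -6 + \left(\left(V^{2} + \left(-11 - 101\right) V\right) + \left(13 + 2 V^{2}\right)\right) = -6 + \left(\left(V^{2} - 112 V\right) + \left(13 + 2 V^{2}\right)\right) = -6 + \left(13 - 112 V + 3 V^{2}\right) = 7 - 112 V + 3 V^{2}$)
$I{\left(-84 \right)} + d{\left(109 \right)} = 1 + \left(7 - 12208 + 3 \cdot 109^{2}\right) = 1 + \left(7 - 12208 + 3 \cdot 11881\right) = 1 + \left(7 - 12208 + 35643\right) = 1 + 23442 = 23443$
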